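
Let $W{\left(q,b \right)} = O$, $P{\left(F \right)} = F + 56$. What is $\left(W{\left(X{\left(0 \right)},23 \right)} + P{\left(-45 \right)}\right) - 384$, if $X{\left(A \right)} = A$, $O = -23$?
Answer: $-396$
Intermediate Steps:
$P{\left(F \right)} = 56 + F$
$W{\left(q,b \right)} = -23$
$\left(W{\left(X{\left(0 \right)},23 \right)} + P{\left(-45 \right)}\right) - 384 = \left(-23 + \left(56 - 45\right)\right) - 384 = \left(-23 + 11\right) - 384 = -12 - 384 = -396$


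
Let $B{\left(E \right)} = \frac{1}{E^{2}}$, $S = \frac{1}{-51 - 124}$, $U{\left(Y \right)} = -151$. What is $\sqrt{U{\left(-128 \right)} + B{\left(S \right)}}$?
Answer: $3 \sqrt{3386} \approx 174.57$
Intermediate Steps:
$S = - \frac{1}{175}$ ($S = \frac{1}{-175} = - \frac{1}{175} \approx -0.0057143$)
$B{\left(E \right)} = \frac{1}{E^{2}}$
$\sqrt{U{\left(-128 \right)} + B{\left(S \right)}} = \sqrt{-151 + \frac{1}{\frac{1}{30625}}} = \sqrt{-151 + 30625} = \sqrt{30474} = 3 \sqrt{3386}$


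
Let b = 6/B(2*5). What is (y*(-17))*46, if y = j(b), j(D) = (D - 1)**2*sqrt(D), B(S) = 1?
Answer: -19550*sqrt(6) ≈ -47888.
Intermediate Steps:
b = 6 (b = 6/1 = 6*1 = 6)
j(D) = sqrt(D)*(-1 + D)**2 (j(D) = (-1 + D)**2*sqrt(D) = sqrt(D)*(-1 + D)**2)
y = 25*sqrt(6) (y = sqrt(6)*(-1 + 6)**2 = sqrt(6)*5**2 = sqrt(6)*25 = 25*sqrt(6) ≈ 61.237)
(y*(-17))*46 = ((25*sqrt(6))*(-17))*46 = -425*sqrt(6)*46 = -19550*sqrt(6)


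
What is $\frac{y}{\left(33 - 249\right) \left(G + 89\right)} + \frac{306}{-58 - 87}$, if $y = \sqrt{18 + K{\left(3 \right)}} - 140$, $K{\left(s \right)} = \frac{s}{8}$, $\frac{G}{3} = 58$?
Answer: $- \frac{4340737}{2059290} - \frac{7 \sqrt{6}}{227232} \approx -2.108$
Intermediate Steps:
$G = 174$ ($G = 3 \cdot 58 = 174$)
$K{\left(s \right)} = \frac{s}{8}$ ($K{\left(s \right)} = s \frac{1}{8} = \frac{s}{8}$)
$y = -140 + \frac{7 \sqrt{6}}{4}$ ($y = \sqrt{18 + \frac{1}{8} \cdot 3} - 140 = \sqrt{18 + \frac{3}{8}} - 140 = \sqrt{\frac{147}{8}} - 140 = \frac{7 \sqrt{6}}{4} - 140 = -140 + \frac{7 \sqrt{6}}{4} \approx -135.71$)
$\frac{y}{\left(33 - 249\right) \left(G + 89\right)} + \frac{306}{-58 - 87} = \frac{-140 + \frac{7 \sqrt{6}}{4}}{\left(33 - 249\right) \left(174 + 89\right)} + \frac{306}{-58 - 87} = \frac{-140 + \frac{7 \sqrt{6}}{4}}{\left(-216\right) 263} + \frac{306}{-58 - 87} = \frac{-140 + \frac{7 \sqrt{6}}{4}}{-56808} + \frac{306}{-145} = \left(-140 + \frac{7 \sqrt{6}}{4}\right) \left(- \frac{1}{56808}\right) + 306 \left(- \frac{1}{145}\right) = \left(\frac{35}{14202} - \frac{7 \sqrt{6}}{227232}\right) - \frac{306}{145} = - \frac{4340737}{2059290} - \frac{7 \sqrt{6}}{227232}$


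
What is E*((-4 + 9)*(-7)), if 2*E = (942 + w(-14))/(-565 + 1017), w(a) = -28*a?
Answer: -23345/452 ≈ -51.648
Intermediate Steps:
E = 667/452 (E = ((942 - 28*(-14))/(-565 + 1017))/2 = ((942 + 392)/452)/2 = (1334*(1/452))/2 = (½)*(667/226) = 667/452 ≈ 1.4757)
E*((-4 + 9)*(-7)) = 667*((-4 + 9)*(-7))/452 = 667*(5*(-7))/452 = (667/452)*(-35) = -23345/452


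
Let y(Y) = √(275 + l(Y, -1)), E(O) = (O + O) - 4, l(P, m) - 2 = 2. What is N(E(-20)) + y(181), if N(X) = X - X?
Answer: 3*√31 ≈ 16.703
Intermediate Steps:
l(P, m) = 4 (l(P, m) = 2 + 2 = 4)
E(O) = -4 + 2*O (E(O) = 2*O - 4 = -4 + 2*O)
y(Y) = 3*√31 (y(Y) = √(275 + 4) = √279 = 3*√31)
N(X) = 0
N(E(-20)) + y(181) = 0 + 3*√31 = 3*√31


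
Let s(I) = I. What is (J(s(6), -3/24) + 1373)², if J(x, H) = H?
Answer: 120626289/64 ≈ 1.8848e+6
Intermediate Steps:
(J(s(6), -3/24) + 1373)² = (-3/24 + 1373)² = (-3*1/24 + 1373)² = (-⅛ + 1373)² = (10983/8)² = 120626289/64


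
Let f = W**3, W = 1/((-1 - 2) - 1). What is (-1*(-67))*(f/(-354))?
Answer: 67/22656 ≈ 0.0029573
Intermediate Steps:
W = -1/4 (W = 1/(-3 - 1) = 1/(-4) = -1/4 ≈ -0.25000)
f = -1/64 (f = (-1/4)**3 = -1/64 ≈ -0.015625)
(-1*(-67))*(f/(-354)) = (-1*(-67))*(-1/64/(-354)) = 67*(-1/64*(-1/354)) = 67*(1/22656) = 67/22656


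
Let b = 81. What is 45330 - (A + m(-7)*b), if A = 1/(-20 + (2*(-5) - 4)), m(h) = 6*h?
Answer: 1656889/34 ≈ 48732.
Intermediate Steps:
A = -1/34 (A = 1/(-20 + (-10 - 4)) = 1/(-20 - 14) = 1/(-34) = -1/34 ≈ -0.029412)
45330 - (A + m(-7)*b) = 45330 - (-1/34 + (6*(-7))*81) = 45330 - (-1/34 - 42*81) = 45330 - (-1/34 - 3402) = 45330 - 1*(-115669/34) = 45330 + 115669/34 = 1656889/34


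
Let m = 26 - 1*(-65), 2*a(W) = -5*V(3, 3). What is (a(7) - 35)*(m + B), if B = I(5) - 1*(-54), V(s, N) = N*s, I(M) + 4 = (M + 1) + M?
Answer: -8740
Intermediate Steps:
I(M) = -3 + 2*M (I(M) = -4 + ((M + 1) + M) = -4 + ((1 + M) + M) = -4 + (1 + 2*M) = -3 + 2*M)
a(W) = -45/2 (a(W) = (-15*3)/2 = (-5*9)/2 = (½)*(-45) = -45/2)
m = 91 (m = 26 + 65 = 91)
B = 61 (B = (-3 + 2*5) - 1*(-54) = (-3 + 10) + 54 = 7 + 54 = 61)
(a(7) - 35)*(m + B) = (-45/2 - 35)*(91 + 61) = -115/2*152 = -8740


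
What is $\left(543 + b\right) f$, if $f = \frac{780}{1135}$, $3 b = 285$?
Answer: $\frac{99528}{227} \approx 438.45$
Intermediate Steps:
$b = 95$ ($b = \frac{1}{3} \cdot 285 = 95$)
$f = \frac{156}{227}$ ($f = 780 \cdot \frac{1}{1135} = \frac{156}{227} \approx 0.68722$)
$\left(543 + b\right) f = \left(543 + 95\right) \frac{156}{227} = 638 \cdot \frac{156}{227} = \frac{99528}{227}$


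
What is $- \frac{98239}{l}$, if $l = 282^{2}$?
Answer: $- \frac{98239}{79524} \approx -1.2353$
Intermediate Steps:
$l = 79524$
$- \frac{98239}{l} = - \frac{98239}{79524}$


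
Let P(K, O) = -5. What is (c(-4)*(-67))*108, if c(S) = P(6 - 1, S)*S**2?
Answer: 578880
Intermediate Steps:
c(S) = -5*S**2
(c(-4)*(-67))*108 = (-5*(-4)**2*(-67))*108 = (-5*16*(-67))*108 = -80*(-67)*108 = 5360*108 = 578880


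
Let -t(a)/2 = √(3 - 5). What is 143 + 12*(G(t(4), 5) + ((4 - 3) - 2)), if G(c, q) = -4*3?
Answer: -13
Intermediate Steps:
t(a) = -2*I*√2 (t(a) = -2*√(3 - 5) = -2*I*√2)
G(c, q) = -12
143 + 12*(G(t(4), 5) + ((4 - 3) - 2)) = 143 + 12*(-12 + ((4 - 3) - 2)) = 143 + 12*(-12 + (1 - 2)) = 143 + 12*(-12 - 1) = 143 + 12*(-13) = 143 - 156 = -13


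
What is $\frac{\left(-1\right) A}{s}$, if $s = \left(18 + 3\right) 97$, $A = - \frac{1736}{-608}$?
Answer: $- \frac{31}{22116} \approx -0.0014017$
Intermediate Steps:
$A = \frac{217}{76}$ ($A = \left(-1736\right) \left(- \frac{1}{608}\right) = \frac{217}{76} \approx 2.8553$)
$s = 2037$ ($s = 21 \cdot 97 = 2037$)
$\frac{\left(-1\right) A}{s} = \frac{\left(-1\right) \frac{217}{76}}{2037} = \left(- \frac{217}{76}\right) \frac{1}{2037} = - \frac{31}{22116}$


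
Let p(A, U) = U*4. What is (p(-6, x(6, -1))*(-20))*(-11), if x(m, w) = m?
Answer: 5280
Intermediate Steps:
p(A, U) = 4*U
(p(-6, x(6, -1))*(-20))*(-11) = ((4*6)*(-20))*(-11) = (24*(-20))*(-11) = -480*(-11) = 5280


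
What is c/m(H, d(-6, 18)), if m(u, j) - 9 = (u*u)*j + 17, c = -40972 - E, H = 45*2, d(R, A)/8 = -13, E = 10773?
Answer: 51745/842374 ≈ 0.061428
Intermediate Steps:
d(R, A) = -104 (d(R, A) = 8*(-13) = -104)
H = 90
c = -51745 (c = -40972 - 1*10773 = -40972 - 10773 = -51745)
m(u, j) = 26 + j*u² (m(u, j) = 9 + ((u*u)*j + 17) = 9 + (u²*j + 17) = 9 + (j*u² + 17) = 9 + (17 + j*u²) = 26 + j*u²)
c/m(H, d(-6, 18)) = -51745/(26 - 104*90²) = -51745/(26 - 104*8100) = -51745/(26 - 842400) = -51745/(-842374) = -51745*(-1/842374) = 51745/842374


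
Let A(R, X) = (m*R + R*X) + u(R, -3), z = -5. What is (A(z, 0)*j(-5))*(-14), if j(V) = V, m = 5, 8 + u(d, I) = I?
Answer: -2520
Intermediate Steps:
u(d, I) = -8 + I
A(R, X) = -11 + 5*R + R*X (A(R, X) = (5*R + R*X) + (-8 - 3) = (5*R + R*X) - 11 = -11 + 5*R + R*X)
(A(z, 0)*j(-5))*(-14) = ((-11 + 5*(-5) - 5*0)*(-5))*(-14) = ((-11 - 25 + 0)*(-5))*(-14) = -36*(-5)*(-14) = 180*(-14) = -2520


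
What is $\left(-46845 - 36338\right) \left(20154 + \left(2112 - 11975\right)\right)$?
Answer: $-856036253$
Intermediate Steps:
$\left(-46845 - 36338\right) \left(20154 + \left(2112 - 11975\right)\right) = - 83183 \left(20154 - 9863\right) = \left(-83183\right) 10291 = -856036253$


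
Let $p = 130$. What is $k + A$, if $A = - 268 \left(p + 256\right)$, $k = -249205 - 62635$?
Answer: $-415288$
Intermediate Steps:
$k = -311840$ ($k = -249205 - 62635 = -311840$)
$A = -103448$ ($A = - 268 \left(130 + 256\right) = \left(-268\right) 386 = -103448$)
$k + A = -311840 - 103448 = -415288$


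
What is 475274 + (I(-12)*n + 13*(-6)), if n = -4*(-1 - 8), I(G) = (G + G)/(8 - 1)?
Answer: 3325508/7 ≈ 4.7507e+5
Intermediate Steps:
I(G) = 2*G/7 (I(G) = (2*G)/7 = (2*G)*(⅐) = 2*G/7)
n = 36 (n = -4*(-9) = 36)
475274 + (I(-12)*n + 13*(-6)) = 475274 + (((2/7)*(-12))*36 + 13*(-6)) = 475274 + (-24/7*36 - 78) = 475274 + (-864/7 - 78) = 475274 - 1410/7 = 3325508/7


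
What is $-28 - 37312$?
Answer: $-37340$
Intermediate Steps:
$-28 - 37312 = -37340$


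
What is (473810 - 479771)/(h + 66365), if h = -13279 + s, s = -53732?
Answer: 5961/646 ≈ 9.2276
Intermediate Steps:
h = -67011 (h = -13279 - 53732 = -67011)
(473810 - 479771)/(h + 66365) = (473810 - 479771)/(-67011 + 66365) = -5961/(-646) = -5961*(-1/646) = 5961/646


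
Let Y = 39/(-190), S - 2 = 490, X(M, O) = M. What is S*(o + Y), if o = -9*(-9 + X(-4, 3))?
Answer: 5458986/95 ≈ 57463.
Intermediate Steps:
S = 492 (S = 2 + 490 = 492)
Y = -39/190 (Y = 39*(-1/190) = -39/190 ≈ -0.20526)
o = 117 (o = -9*(-9 - 4) = -9*(-13) = 117)
S*(o + Y) = 492*(117 - 39/190) = 492*(22191/190) = 5458986/95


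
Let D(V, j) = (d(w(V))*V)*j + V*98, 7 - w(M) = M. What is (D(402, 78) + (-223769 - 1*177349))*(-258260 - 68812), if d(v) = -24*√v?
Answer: 118309137984 + 246136071168*I*√395 ≈ 1.1831e+11 + 4.8919e+12*I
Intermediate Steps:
w(M) = 7 - M
D(V, j) = 98*V - 24*V*j*√(7 - V) (D(V, j) = ((-24*√(7 - V))*V)*j + V*98 = (-24*V*√(7 - V))*j + 98*V = -24*V*j*√(7 - V) + 98*V = 98*V - 24*V*j*√(7 - V))
(D(402, 78) + (-223769 - 1*177349))*(-258260 - 68812) = (2*402*(49 - 12*78*√(7 - 1*402)) + (-223769 - 1*177349))*(-258260 - 68812) = (2*402*(49 - 12*78*√(7 - 402)) + (-223769 - 177349))*(-327072) = (2*402*(49 - 12*78*√(-395)) - 401118)*(-327072) = (2*402*(49 - 12*78*I*√395) - 401118)*(-327072) = (2*402*(49 - 936*I*√395) - 401118)*(-327072) = ((39396 - 752544*I*√395) - 401118)*(-327072) = (-361722 - 752544*I*√395)*(-327072) = 118309137984 + 246136071168*I*√395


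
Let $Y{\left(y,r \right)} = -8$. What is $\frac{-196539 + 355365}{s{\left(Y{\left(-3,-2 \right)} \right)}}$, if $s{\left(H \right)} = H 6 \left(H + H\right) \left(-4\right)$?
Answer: $- \frac{26471}{512} \approx -51.701$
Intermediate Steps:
$s{\left(H \right)} = - 48 H^{2}$ ($s{\left(H \right)} = H 6 \cdot 2 H \left(-4\right) = H 12 H \left(-4\right) = 12 H^{2} \left(-4\right) = - 48 H^{2}$)
$\frac{-196539 + 355365}{s{\left(Y{\left(-3,-2 \right)} \right)}} = \frac{-196539 + 355365}{\left(-48\right) \left(-8\right)^{2}} = \frac{158826}{\left(-48\right) 64} = \frac{158826}{-3072} = 158826 \left(- \frac{1}{3072}\right) = - \frac{26471}{512}$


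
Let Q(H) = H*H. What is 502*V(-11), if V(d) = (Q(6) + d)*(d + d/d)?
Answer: -125500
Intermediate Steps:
Q(H) = H²
V(d) = (1 + d)*(36 + d) (V(d) = (6² + d)*(d + d/d) = (36 + d)*(d + 1) = (36 + d)*(1 + d) = (1 + d)*(36 + d))
502*V(-11) = 502*(36 + (-11)² + 37*(-11)) = 502*(36 + 121 - 407) = 502*(-250) = -125500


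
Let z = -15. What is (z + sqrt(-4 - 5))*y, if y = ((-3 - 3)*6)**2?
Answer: -19440 + 3888*I ≈ -19440.0 + 3888.0*I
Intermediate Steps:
y = 1296 (y = (-6*6)**2 = (-36)**2 = 1296)
(z + sqrt(-4 - 5))*y = (-15 + sqrt(-4 - 5))*1296 = (-15 + sqrt(-9))*1296 = (-15 + 3*I)*1296 = -19440 + 3888*I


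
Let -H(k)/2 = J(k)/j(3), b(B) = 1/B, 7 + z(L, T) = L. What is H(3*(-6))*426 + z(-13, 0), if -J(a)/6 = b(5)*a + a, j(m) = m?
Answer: -184132/5 ≈ -36826.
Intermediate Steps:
z(L, T) = -7 + L
J(a) = -36*a/5 (J(a) = -6*(a/5 + a) = -36*a/5)
H(k) = 24*k/5 (H(k) = -2*(-36*k/5)/3 = -(-24)*k/5 = 24*k/5)
H(3*(-6))*426 + z(-13, 0) = (24*(3*(-6))/5)*426 + (-7 - 13) = ((24/5)*(-18))*426 - 20 = -432/5*426 - 20 = -184032/5 - 20 = -184132/5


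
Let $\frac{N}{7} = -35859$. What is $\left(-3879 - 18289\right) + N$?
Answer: $-273181$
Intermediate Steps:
$N = -251013$ ($N = 7 \left(-35859\right) = -251013$)
$\left(-3879 - 18289\right) + N = \left(-3879 - 18289\right) - 251013 = -22168 - 251013 = -273181$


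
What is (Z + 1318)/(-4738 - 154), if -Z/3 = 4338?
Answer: 2924/1223 ≈ 2.3908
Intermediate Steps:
Z = -13014 (Z = -3*4338 = -13014)
(Z + 1318)/(-4738 - 154) = (-13014 + 1318)/(-4738 - 154) = -11696/(-4892) = -11696*(-1/4892) = 2924/1223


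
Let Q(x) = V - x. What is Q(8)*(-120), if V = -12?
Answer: 2400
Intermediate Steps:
Q(x) = -12 - x
Q(8)*(-120) = (-12 - 1*8)*(-120) = (-12 - 8)*(-120) = -20*(-120) = 2400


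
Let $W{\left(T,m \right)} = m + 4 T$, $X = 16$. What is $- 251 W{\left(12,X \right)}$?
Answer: $-16064$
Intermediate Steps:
$- 251 W{\left(12,X \right)} = - 251 \left(16 + 4 \cdot 12\right) = - 251 \left(16 + 48\right) = \left(-251\right) 64 = -16064$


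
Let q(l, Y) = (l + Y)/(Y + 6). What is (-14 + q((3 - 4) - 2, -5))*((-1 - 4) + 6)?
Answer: -22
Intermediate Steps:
q(l, Y) = (Y + l)/(6 + Y)
(-14 + q((3 - 4) - 2, -5))*((-1 - 4) + 6) = (-14 + (-5 + ((3 - 4) - 2))/(6 - 5))*((-1 - 4) + 6) = (-14 + (-5 + (-1 - 2))/1)*(-5 + 6) = (-14 + 1*(-5 - 3))*1 = (-14 + 1*(-8))*1 = (-14 - 8)*1 = -22*1 = -22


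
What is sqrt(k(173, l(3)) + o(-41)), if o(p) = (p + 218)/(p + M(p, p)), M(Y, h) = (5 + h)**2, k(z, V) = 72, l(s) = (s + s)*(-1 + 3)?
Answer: sqrt(113623935)/1255 ≈ 8.4936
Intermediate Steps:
l(s) = 4*s (l(s) = (2*s)*2 = 4*s)
o(p) = (218 + p)/(p + (5 + p)**2) (o(p) = (p + 218)/(p + (5 + p)**2) = (218 + p)/(p + (5 + p)**2))
sqrt(k(173, l(3)) + o(-41)) = sqrt(72 + (218 - 41)/(-41 + (5 - 41)**2)) = sqrt(72 + 177/(-41 + (-36)**2)) = sqrt(72 + 177/(-41 + 1296)) = sqrt(72 + 177/1255) = sqrt(90537/1255) = sqrt(113623935)/1255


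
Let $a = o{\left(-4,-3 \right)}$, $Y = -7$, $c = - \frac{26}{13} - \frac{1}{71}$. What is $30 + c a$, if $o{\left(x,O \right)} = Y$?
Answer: $\frac{3131}{71} \approx 44.099$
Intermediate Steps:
$c = - \frac{143}{71}$ ($c = \left(-26\right) \frac{1}{13} - \frac{1}{71} = -2 - \frac{1}{71} = - \frac{143}{71} \approx -2.0141$)
$o{\left(x,O \right)} = -7$
$a = -7$
$30 + c a = 30 - - \frac{1001}{71} = 30 + \frac{1001}{71} = \frac{3131}{71}$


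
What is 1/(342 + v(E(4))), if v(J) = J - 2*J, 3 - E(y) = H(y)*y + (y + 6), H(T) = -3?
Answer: 1/337 ≈ 0.0029674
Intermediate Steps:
E(y) = -3 + 2*y (E(y) = 3 - (-3*y + (y + 6)) = 3 - (-3*y + (6 + y)) = 3 - (6 - 2*y) = 3 + (-6 + 2*y) = -3 + 2*y)
v(J) = -J
1/(342 + v(E(4))) = 1/(342 - (-3 + 2*4)) = 1/(342 - (-3 + 8)) = 1/(342 - 1*5) = 1/(342 - 5) = 1/337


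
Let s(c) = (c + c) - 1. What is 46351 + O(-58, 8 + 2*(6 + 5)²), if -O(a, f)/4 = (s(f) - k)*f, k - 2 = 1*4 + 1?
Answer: -445649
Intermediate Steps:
s(c) = -1 + 2*c (s(c) = 2*c - 1 = -1 + 2*c)
k = 7 (k = 2 + (1*4 + 1) = 2 + (4 + 1) = 2 + 5 = 7)
O(a, f) = -4*f*(-8 + 2*f) (O(a, f) = -4*((-1 + 2*f) - 1*7)*f = -4*((-1 + 2*f) - 7)*f = -4*(-8 + 2*f)*f = -4*f*(-8 + 2*f))
46351 + O(-58, 8 + 2*(6 + 5)²) = 46351 + 8*(8 + 2*(6 + 5)²)*(4 - (8 + 2*(6 + 5)²)) = 46351 + 8*(8 + 2*11²)*(4 - (8 + 2*11²)) = 46351 + 8*(8 + 2*121)*(4 - (8 + 2*121)) = 46351 + 8*(8 + 242)*(4 - (8 + 242)) = 46351 + 8*250*(4 - 1*250) = 46351 + 8*250*(4 - 250) = 46351 + 8*250*(-246) = 46351 - 492000 = -445649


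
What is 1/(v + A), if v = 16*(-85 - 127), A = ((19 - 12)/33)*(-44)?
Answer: -3/10204 ≈ -0.00029400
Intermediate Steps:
A = -28/3 (A = ((1/33)*7)*(-44) = (7/33)*(-44) = -28/3 ≈ -9.3333)
v = -3392 (v = 16*(-212) = -3392)
1/(v + A) = 1/(-3392 - 28/3) = 1/(-10204/3) = -3/10204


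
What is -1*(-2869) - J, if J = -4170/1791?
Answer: 1714183/597 ≈ 2871.3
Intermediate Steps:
J = -1390/597 (J = -4170*1/1791 = -1390/597 ≈ -2.3283)
-1*(-2869) - J = -1*(-2869) - 1*(-1390/597) = 2869 + 1390/597 = 1714183/597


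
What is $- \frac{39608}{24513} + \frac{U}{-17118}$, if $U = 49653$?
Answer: $- \frac{70190879}{15541242} \approx -4.5164$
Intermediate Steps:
$- \frac{39608}{24513} + \frac{U}{-17118} = - \frac{39608}{24513} + \frac{49653}{-17118} = \left(-39608\right) \frac{1}{24513} + 49653 \left(- \frac{1}{17118}\right) = - \frac{39608}{24513} - \frac{1839}{634} = - \frac{70190879}{15541242}$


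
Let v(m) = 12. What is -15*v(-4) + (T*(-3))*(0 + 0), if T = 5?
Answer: -180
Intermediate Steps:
-15*v(-4) + (T*(-3))*(0 + 0) = -15*12 + (5*(-3))*(0 + 0) = -180 - 15*0 = -180 + 0 = -180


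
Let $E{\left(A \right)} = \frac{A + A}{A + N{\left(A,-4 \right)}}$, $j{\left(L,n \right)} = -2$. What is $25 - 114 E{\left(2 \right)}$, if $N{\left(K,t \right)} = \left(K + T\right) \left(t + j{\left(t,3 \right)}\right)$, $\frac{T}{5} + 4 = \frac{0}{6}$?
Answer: $\frac{1147}{55} \approx 20.855$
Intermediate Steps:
$T = -20$ ($T = -20 + 5 \cdot \frac{0}{6} = -20 + 5 \cdot 0 \cdot \frac{1}{6} = -20 + 5 \cdot 0 = -20 + 0 = -20$)
$N{\left(K,t \right)} = \left(-20 + K\right) \left(-2 + t\right)$ ($N{\left(K,t \right)} = \left(K - 20\right) \left(t - 2\right) = \left(-20 + K\right) \left(-2 + t\right)$)
$E{\left(A \right)} = \frac{2 A}{120 - 5 A}$ ($E{\left(A \right)} = \frac{A + A}{A + \left(40 - -80 - 2 A + A \left(-4\right)\right)} = \frac{2 A}{A + \left(40 + 80 - 2 A - 4 A\right)} = \frac{2 A}{A - \left(-120 + 6 A\right)} = \frac{2 A}{120 - 5 A}$)
$25 - 114 E{\left(2 \right)} = 25 - 114 \cdot \frac{2}{5} \cdot 2 \frac{1}{24 - 2} = 25 - 114 \cdot \frac{2}{5} \cdot 2 \cdot \frac{1}{22} = 25 - \frac{228}{55} = \frac{1147}{55}$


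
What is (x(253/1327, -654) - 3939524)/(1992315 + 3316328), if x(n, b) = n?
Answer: -5227748095/7044569261 ≈ -0.74210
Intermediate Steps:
(x(253/1327, -654) - 3939524)/(1992315 + 3316328) = (253/1327 - 3939524)/(1992315 + 3316328) = (253*(1/1327) - 3939524)/5308643 = (253/1327 - 3939524)*(1/5308643) = -5227748095/1327*1/5308643 = -5227748095/7044569261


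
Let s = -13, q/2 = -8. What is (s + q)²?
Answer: 841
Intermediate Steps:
q = -16 (q = 2*(-8) = -16)
(s + q)² = (-13 - 16)² = (-29)² = 841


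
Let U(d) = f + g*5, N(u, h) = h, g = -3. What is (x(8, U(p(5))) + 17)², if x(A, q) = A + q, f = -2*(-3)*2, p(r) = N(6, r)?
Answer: 484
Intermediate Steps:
p(r) = r
f = 12 (f = 6*2 = 12)
U(d) = -3 (U(d) = 12 - 3*5 = 12 - 15 = -3)
(x(8, U(p(5))) + 17)² = ((8 - 3) + 17)² = (5 + 17)² = 22² = 484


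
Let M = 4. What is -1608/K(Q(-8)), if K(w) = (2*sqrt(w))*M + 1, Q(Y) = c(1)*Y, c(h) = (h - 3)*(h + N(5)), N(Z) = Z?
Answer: 1608/6143 - 51456*sqrt(6)/6143 ≈ -20.256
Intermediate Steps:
c(h) = (-3 + h)*(5 + h) (c(h) = (h - 3)*(h + 5) = (-3 + h)*(5 + h))
Q(Y) = -12*Y (Q(Y) = (-15 + 1**2 + 2*1)*Y = (-15 + 1 + 2)*Y = -12*Y)
K(w) = 1 + 8*sqrt(w) (K(w) = (2*sqrt(w))*4 + 1 = 8*sqrt(w) + 1 = 1 + 8*sqrt(w))
-1608/K(Q(-8)) = -1608/(1 + 8*sqrt(-12*(-8))) = -1608/(1 + 8*sqrt(96)) = -1608/(1 + 8*(4*sqrt(6))) = -1608/(1 + 32*sqrt(6))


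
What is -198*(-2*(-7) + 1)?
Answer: -2970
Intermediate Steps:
-198*(-2*(-7) + 1) = -198*(14 + 1) = -198*15 = -2970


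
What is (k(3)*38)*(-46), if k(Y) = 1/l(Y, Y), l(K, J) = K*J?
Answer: -1748/9 ≈ -194.22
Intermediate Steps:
l(K, J) = J*K
k(Y) = Y⁻² (k(Y) = 1/(Y*Y) = 1/(Y²) = Y⁻²)
(k(3)*38)*(-46) = (38/3²)*(-46) = ((⅑)*38)*(-46) = (38/9)*(-46) = -1748/9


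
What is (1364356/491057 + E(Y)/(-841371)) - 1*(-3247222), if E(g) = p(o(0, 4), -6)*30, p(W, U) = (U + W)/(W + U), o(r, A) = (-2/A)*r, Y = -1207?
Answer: 63887001121600000/19674339007 ≈ 3.2472e+6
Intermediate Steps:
o(r, A) = -2*r/A
p(W, U) = 1 (p(W, U) = (U + W)/(U + W) = 1)
E(g) = 30 (E(g) = 1*30 = 30)
(1364356/491057 + E(Y)/(-841371)) - 1*(-3247222) = (1364356/491057 + 30/(-841371)) - 1*(-3247222) = (1364356*(1/491057) + 30*(-1/841371)) + 3247222 = (194908/70151 - 10/280457) + 3247222 = 54662611446/19674339007 + 3247222 = 63887001121600000/19674339007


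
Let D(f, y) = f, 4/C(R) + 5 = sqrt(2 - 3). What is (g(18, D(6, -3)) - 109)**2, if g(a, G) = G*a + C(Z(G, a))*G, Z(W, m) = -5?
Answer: 5185/169 + 1752*I/169 ≈ 30.68 + 10.367*I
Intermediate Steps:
C(R) = 2*(-5 - I)/13 (C(R) = 4/(-5 + sqrt(2 - 3)) = 4/(-5 + sqrt(-1)) = 4/(-5 + I) = 4*((-5 - I)/26) = 2*(-5 - I)/13)
g(a, G) = G*a + G*(-10/13 - 2*I/13) (g(a, G) = G*a + (-10/13 - 2*I/13)*G = G*a + G*(-10/13 - 2*I/13))
(g(18, D(6, -3)) - 109)**2 = (-1/13*6*(10 - 13*18 + 2*I) - 109)**2 = (-1/13*6*(10 - 234 + 2*I) - 109)**2 = (-1/13*6*(-224 + 2*I) - 109)**2 = ((1344/13 - 12*I/13) - 109)**2 = (-73/13 - 12*I/13)**2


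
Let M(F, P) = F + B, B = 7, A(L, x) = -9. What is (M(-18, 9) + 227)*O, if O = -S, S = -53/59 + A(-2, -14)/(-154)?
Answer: 824148/4543 ≈ 181.41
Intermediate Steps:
M(F, P) = 7 + F (M(F, P) = F + 7 = 7 + F)
S = -7631/9086 (S = -53/59 - 9/(-154) = -53*1/59 - 9*(-1/154) = -53/59 + 9/154 = -7631/9086 ≈ -0.83986)
O = 7631/9086 (O = -1*(-7631/9086) = 7631/9086 ≈ 0.83986)
(M(-18, 9) + 227)*O = ((7 - 18) + 227)*(7631/9086) = (-11 + 227)*(7631/9086) = 216*(7631/9086) = 824148/4543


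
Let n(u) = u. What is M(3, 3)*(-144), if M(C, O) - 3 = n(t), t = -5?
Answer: 288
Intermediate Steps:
M(C, O) = -2 (M(C, O) = 3 - 5 = -2)
M(3, 3)*(-144) = -2*(-144) = 288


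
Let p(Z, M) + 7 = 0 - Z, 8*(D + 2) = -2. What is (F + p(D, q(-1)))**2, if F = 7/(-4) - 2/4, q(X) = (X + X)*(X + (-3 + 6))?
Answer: 49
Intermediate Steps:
D = -9/4 (D = -2 + (1/8)*(-2) = -2 - 1/4 = -9/4 ≈ -2.2500)
q(X) = 2*X*(3 + X) (q(X) = (2*X)*(X + 3) = (2*X)*(3 + X) = 2*X*(3 + X))
p(Z, M) = -7 - Z (p(Z, M) = -7 + (0 - Z) = -7 - Z)
F = -9/4 (F = 7*(-1/4) - 2*1/4 = -7/4 - 1/2 = -9/4 ≈ -2.2500)
(F + p(D, q(-1)))**2 = (-9/4 + (-7 - 1*(-9/4)))**2 = (-9/4 + (-7 + 9/4))**2 = (-9/4 - 19/4)**2 = (-7)**2 = 49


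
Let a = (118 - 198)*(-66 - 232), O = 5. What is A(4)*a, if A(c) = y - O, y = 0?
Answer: -119200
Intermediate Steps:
A(c) = -5 (A(c) = 0 - 1*5 = 0 - 5 = -5)
a = 23840 (a = -80*(-298) = 23840)
A(4)*a = -5*23840 = -119200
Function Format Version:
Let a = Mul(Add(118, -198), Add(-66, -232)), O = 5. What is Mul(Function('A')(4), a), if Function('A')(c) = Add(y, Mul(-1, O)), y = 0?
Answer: -119200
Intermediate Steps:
Function('A')(c) = -5 (Function('A')(c) = Add(0, Mul(-1, 5)) = Add(0, -5) = -5)
a = 23840 (a = Mul(-80, -298) = 23840)
Mul(Function('A')(4), a) = Mul(-5, 23840) = -119200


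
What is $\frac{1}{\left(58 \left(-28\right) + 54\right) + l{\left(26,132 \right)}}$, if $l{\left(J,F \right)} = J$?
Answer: $- \frac{1}{1544} \approx -0.00064767$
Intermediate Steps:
$\frac{1}{\left(58 \left(-28\right) + 54\right) + l{\left(26,132 \right)}} = \frac{1}{\left(58 \left(-28\right) + 54\right) + 26} = \frac{1}{\left(-1624 + 54\right) + 26} = \frac{1}{-1570 + 26} = \frac{1}{-1544} = - \frac{1}{1544}$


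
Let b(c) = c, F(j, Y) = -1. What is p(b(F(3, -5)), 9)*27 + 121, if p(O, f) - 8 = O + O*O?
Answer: 337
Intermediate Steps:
p(O, f) = 8 + O + O**2 (p(O, f) = 8 + (O + O*O) = 8 + (O + O**2) = 8 + O + O**2)
p(b(F(3, -5)), 9)*27 + 121 = (8 - 1 + (-1)**2)*27 + 121 = (8 - 1 + 1)*27 + 121 = 8*27 + 121 = 216 + 121 = 337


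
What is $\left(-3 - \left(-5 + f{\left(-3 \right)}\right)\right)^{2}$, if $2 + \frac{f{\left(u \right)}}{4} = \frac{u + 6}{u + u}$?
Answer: $144$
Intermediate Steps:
$f{\left(u \right)} = -8 + \frac{2 \left(6 + u\right)}{u}$ ($f{\left(u \right)} = -8 + 4 \frac{u + 6}{u + u} = -8 + 4 \frac{6 + u}{2 u} = -8 + \frac{2 \left(6 + u\right)}{u}$)
$\left(-3 - \left(-5 + f{\left(-3 \right)}\right)\right)^{2} = \left(-3 + \left(5 - \left(-6 + \frac{12}{-3}\right)\right)\right)^{2} = \left(-3 + \left(5 - \left(-6 + 12 \left(- \frac{1}{3}\right)\right)\right)\right)^{2} = \left(-3 + \left(5 - \left(-6 - 4\right)\right)\right)^{2} = \left(-3 + \left(5 - -10\right)\right)^{2} = \left(-3 + \left(5 + 10\right)\right)^{2} = \left(-3 + 15\right)^{2} = 12^{2} = 144$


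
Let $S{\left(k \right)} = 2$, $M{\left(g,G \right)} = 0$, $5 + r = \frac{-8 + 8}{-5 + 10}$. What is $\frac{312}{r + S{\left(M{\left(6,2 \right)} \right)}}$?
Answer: $-104$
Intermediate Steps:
$r = -5$ ($r = -5 + \frac{-8 + 8}{-5 + 10} = -5 + \frac{0}{5} = -5 + 0 \cdot \frac{1}{5} = -5 + 0 = -5$)
$\frac{312}{r + S{\left(M{\left(6,2 \right)} \right)}} = \frac{312}{-5 + 2} = \frac{312}{-3} = 312 \left(- \frac{1}{3}\right) = -104$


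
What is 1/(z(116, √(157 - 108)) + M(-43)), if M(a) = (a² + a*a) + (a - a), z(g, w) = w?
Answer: 1/3705 ≈ 0.00026991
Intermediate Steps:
M(a) = 2*a² (M(a) = (a² + a²) + 0 = 2*a² + 0 = 2*a²)
1/(z(116, √(157 - 108)) + M(-43)) = 1/(√(157 - 108) + 2*(-43)²) = 1/(√49 + 2*1849) = 1/(7 + 3698) = 1/3705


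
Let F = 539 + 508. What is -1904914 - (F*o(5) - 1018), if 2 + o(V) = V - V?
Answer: -1901802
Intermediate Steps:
o(V) = -2 (o(V) = -2 + (V - V) = -2 + 0 = -2)
F = 1047
-1904914 - (F*o(5) - 1018) = -1904914 - (1047*(-2) - 1018) = -1904914 - (-2094 - 1018) = -1904914 - 1*(-3112) = -1904914 + 3112 = -1901802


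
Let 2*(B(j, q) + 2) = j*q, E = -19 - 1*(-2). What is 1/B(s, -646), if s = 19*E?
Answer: 1/104327 ≈ 9.5852e-6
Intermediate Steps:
E = -17 (E = -19 + 2 = -17)
s = -323 (s = 19*(-17) = -323)
B(j, q) = -2 + j*q/2 (B(j, q) = -2 + (j*q)/2 = -2 + j*q/2)
1/B(s, -646) = 1/(-2 + (½)*(-323)*(-646)) = 1/(-2 + 104329) = 1/104327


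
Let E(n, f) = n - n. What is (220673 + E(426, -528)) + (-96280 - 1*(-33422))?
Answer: 157815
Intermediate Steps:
E(n, f) = 0
(220673 + E(426, -528)) + (-96280 - 1*(-33422)) = (220673 + 0) + (-96280 - 1*(-33422)) = 220673 + (-96280 + 33422) = 220673 - 62858 = 157815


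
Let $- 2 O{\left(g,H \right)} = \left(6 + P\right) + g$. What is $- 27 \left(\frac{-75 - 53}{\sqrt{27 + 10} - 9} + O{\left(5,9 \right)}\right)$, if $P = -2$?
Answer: $- \frac{12879}{22} - \frac{864 \sqrt{37}}{11} \approx -1063.2$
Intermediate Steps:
$O{\left(g,H \right)} = -2 - \frac{g}{2}$ ($O{\left(g,H \right)} = - \frac{\left(6 - 2\right) + g}{2} = - \frac{4 + g}{2} = -2 - \frac{g}{2}$)
$- 27 \left(\frac{-75 - 53}{\sqrt{27 + 10} - 9} + O{\left(5,9 \right)}\right) = - 27 \left(\frac{-75 - 53}{\sqrt{27 + 10} - 9} - \frac{9}{2}\right) = - 27 \left(- \frac{128}{\sqrt{37} - 9} - \frac{9}{2}\right) = - 27 \left(- \frac{128}{-9 + \sqrt{37}} - \frac{9}{2}\right) = - 27 \left(- \frac{9}{2} - \frac{128}{-9 + \sqrt{37}}\right) = \frac{243}{2} + \frac{3456}{-9 + \sqrt{37}}$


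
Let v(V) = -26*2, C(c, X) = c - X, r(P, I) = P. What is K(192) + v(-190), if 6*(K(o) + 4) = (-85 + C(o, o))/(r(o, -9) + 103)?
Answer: -19841/354 ≈ -56.048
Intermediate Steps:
K(o) = -4 - 85/(6*(103 + o)) (K(o) = -4 + ((-85 + (o - o))/(o + 103))/6 = -4 + ((-85 + 0)/(103 + o))/6 = -4 + (-85/(103 + o))/6 = -4 - 85/(6*(103 + o)))
v(V) = -52
K(192) + v(-190) = (-2557 - 24*192)/(6*(103 + 192)) - 52 = (⅙)*(-2557 - 4608)/295 - 52 = (⅙)*(1/295)*(-7165) - 52 = -1433/354 - 52 = -19841/354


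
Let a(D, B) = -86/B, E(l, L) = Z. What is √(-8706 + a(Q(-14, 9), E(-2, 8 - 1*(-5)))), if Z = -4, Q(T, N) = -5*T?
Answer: I*√34738/2 ≈ 93.191*I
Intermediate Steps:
E(l, L) = -4
√(-8706 + a(Q(-14, 9), E(-2, 8 - 1*(-5)))) = √(-8706 - 86/(-4)) = √(-8706 - 86*(-¼)) = √(-8706 + 43/2) = √(-17369/2) = I*√34738/2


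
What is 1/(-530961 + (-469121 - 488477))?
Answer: -1/1488559 ≈ -6.7179e-7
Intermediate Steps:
1/(-530961 + (-469121 - 488477)) = 1/(-530961 - 957598) = 1/(-1488559) = -1/1488559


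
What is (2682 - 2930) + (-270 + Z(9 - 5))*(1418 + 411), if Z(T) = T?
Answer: -486762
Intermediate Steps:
(2682 - 2930) + (-270 + Z(9 - 5))*(1418 + 411) = (2682 - 2930) + (-270 + (9 - 5))*(1418 + 411) = -248 + (-270 + 4)*1829 = -248 - 266*1829 = -248 - 486514 = -486762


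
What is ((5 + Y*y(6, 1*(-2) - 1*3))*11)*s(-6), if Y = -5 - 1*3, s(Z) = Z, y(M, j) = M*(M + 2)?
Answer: 25014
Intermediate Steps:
y(M, j) = M*(2 + M)
Y = -8 (Y = -5 - 3 = -8)
((5 + Y*y(6, 1*(-2) - 1*3))*11)*s(-6) = ((5 - 48*(2 + 6))*11)*(-6) = ((5 - 48*8)*11)*(-6) = ((5 - 8*48)*11)*(-6) = ((5 - 384)*11)*(-6) = -379*11*(-6) = -4169*(-6) = 25014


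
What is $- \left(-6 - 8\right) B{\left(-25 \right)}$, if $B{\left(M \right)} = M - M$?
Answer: $0$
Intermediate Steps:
$B{\left(M \right)} = 0$
$- \left(-6 - 8\right) B{\left(-25 \right)} = - \left(-6 - 8\right) 0 = - \left(-14\right) 0 = \left(-1\right) 0 = 0$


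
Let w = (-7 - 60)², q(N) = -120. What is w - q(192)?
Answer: 4609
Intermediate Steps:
w = 4489 (w = (-67)² = 4489)
w - q(192) = 4489 - 1*(-120) = 4489 + 120 = 4609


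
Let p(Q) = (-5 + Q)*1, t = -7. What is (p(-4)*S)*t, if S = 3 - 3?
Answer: 0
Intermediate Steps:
S = 0
p(Q) = -5 + Q
(p(-4)*S)*t = ((-5 - 4)*0)*(-7) = -9*0*(-7) = 0*(-7) = 0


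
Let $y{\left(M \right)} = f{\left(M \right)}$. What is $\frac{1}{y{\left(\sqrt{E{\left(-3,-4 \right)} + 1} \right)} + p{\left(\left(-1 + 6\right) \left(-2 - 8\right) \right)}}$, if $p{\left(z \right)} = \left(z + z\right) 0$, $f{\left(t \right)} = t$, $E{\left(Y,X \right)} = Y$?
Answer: $- \frac{i \sqrt{2}}{2} \approx - 0.70711 i$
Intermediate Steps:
$p{\left(z \right)} = 0$ ($p{\left(z \right)} = 2 z 0 = 0$)
$y{\left(M \right)} = M$
$\frac{1}{y{\left(\sqrt{E{\left(-3,-4 \right)} + 1} \right)} + p{\left(\left(-1 + 6\right) \left(-2 - 8\right) \right)}} = \frac{1}{\sqrt{-3 + 1} + 0} = \frac{1}{\sqrt{-2} + 0} = \frac{1}{i \sqrt{2} + 0} = \frac{1}{i \sqrt{2}} = - \frac{i \sqrt{2}}{2}$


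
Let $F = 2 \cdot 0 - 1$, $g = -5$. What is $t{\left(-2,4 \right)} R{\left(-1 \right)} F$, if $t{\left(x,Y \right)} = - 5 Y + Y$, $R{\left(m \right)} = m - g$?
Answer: $64$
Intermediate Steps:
$R{\left(m \right)} = 5 + m$ ($R{\left(m \right)} = m - -5 = m + 5 = 5 + m$)
$F = -1$ ($F = 0 - 1 = -1$)
$t{\left(x,Y \right)} = - 4 Y$
$t{\left(-2,4 \right)} R{\left(-1 \right)} F = \left(-4\right) 4 \left(5 - 1\right) \left(-1\right) = \left(-16\right) 4 \left(-1\right) = \left(-64\right) \left(-1\right) = 64$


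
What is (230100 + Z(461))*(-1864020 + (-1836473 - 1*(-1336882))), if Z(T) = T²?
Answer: -1046183864431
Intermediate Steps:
(230100 + Z(461))*(-1864020 + (-1836473 - 1*(-1336882))) = (230100 + 461²)*(-1864020 + (-1836473 - 1*(-1336882))) = (230100 + 212521)*(-1864020 + (-1836473 + 1336882)) = 442621*(-1864020 - 499591) = 442621*(-2363611) = -1046183864431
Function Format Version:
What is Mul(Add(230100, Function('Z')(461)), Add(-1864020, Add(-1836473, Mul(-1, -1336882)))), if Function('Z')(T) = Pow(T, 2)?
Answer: -1046183864431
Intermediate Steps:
Mul(Add(230100, Function('Z')(461)), Add(-1864020, Add(-1836473, Mul(-1, -1336882)))) = Mul(Add(230100, Pow(461, 2)), Add(-1864020, Add(-1836473, Mul(-1, -1336882)))) = Mul(Add(230100, 212521), Add(-1864020, Add(-1836473, 1336882))) = Mul(442621, Add(-1864020, -499591)) = Mul(442621, -2363611) = -1046183864431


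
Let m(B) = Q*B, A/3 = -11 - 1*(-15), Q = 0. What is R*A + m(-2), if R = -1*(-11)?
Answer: 132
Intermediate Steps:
A = 12 (A = 3*(-11 - 1*(-15)) = 3*(-11 + 15) = 3*4 = 12)
R = 11
m(B) = 0 (m(B) = 0*B = 0)
R*A + m(-2) = 11*12 + 0 = 132 + 0 = 132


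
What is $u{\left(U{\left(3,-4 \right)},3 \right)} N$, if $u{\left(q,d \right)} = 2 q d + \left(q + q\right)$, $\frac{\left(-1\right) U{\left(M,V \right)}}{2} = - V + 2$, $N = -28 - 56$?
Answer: $8064$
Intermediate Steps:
$N = -84$
$U{\left(M,V \right)} = -4 + 2 V$ ($U{\left(M,V \right)} = - 2 \left(- V + 2\right) = - 2 \left(2 - V\right) = -4 + 2 V$)
$u{\left(q,d \right)} = 2 q + 2 d q$ ($u{\left(q,d \right)} = 2 d q + 2 q = 2 q + 2 d q$)
$u{\left(U{\left(3,-4 \right)},3 \right)} N = 2 \left(-4 + 2 \left(-4\right)\right) \left(1 + 3\right) \left(-84\right) = 2 \left(-4 - 8\right) 4 \left(-84\right) = 2 \left(-12\right) 4 \left(-84\right) = \left(-96\right) \left(-84\right) = 8064$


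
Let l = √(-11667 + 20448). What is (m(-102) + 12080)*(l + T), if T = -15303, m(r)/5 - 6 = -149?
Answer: -173918595 + 11365*√8781 ≈ -1.7285e+8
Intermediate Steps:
m(r) = -715 (m(r) = 30 + 5*(-149) = 30 - 745 = -715)
l = √8781 ≈ 93.707
(m(-102) + 12080)*(l + T) = (-715 + 12080)*(√8781 - 15303) = 11365*(-15303 + √8781) = -173918595 + 11365*√8781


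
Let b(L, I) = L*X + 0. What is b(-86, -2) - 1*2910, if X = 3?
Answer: -3168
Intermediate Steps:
b(L, I) = 3*L (b(L, I) = L*3 + 0 = 3*L + 0 = 3*L)
b(-86, -2) - 1*2910 = 3*(-86) - 1*2910 = -258 - 2910 = -3168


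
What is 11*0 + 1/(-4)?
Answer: -1/4 ≈ -0.25000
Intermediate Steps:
11*0 + 1/(-4) = 0 - 1/4 = -1/4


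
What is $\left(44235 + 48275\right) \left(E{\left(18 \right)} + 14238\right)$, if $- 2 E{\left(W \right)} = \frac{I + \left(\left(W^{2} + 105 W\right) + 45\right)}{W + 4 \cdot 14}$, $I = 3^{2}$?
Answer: $\frac{48682369890}{37} \approx 1.3157 \cdot 10^{9}$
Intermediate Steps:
$I = 9$
$E{\left(W \right)} = - \frac{54 + W^{2} + 105 W}{2 \left(56 + W\right)}$ ($E{\left(W \right)} = - \frac{\left(9 + \left(\left(W^{2} + 105 W\right) + 45\right)\right) \frac{1}{W + 4 \cdot 14}}{2} = - \frac{\left(9 + \left(45 + W^{2} + 105 W\right)\right) \frac{1}{W + 56}}{2} = - \frac{\left(54 + W^{2} + 105 W\right) \frac{1}{56 + W}}{2} = - \frac{\frac{1}{56 + W} \left(54 + W^{2} + 105 W\right)}{2} = - \frac{54 + W^{2} + 105 W}{2 \left(56 + W\right)}$)
$\left(44235 + 48275\right) \left(E{\left(18 \right)} + 14238\right) = \left(44235 + 48275\right) \left(\frac{-54 - 18^{2} - 1890}{2 \left(56 + 18\right)} + 14238\right) = 92510 \left(\frac{-54 - 324 - 1890}{2 \cdot 74} + 14238\right) = 92510 \left(\frac{1}{2} \cdot \frac{1}{74} \left(-54 - 324 - 1890\right) + 14238\right) = 92510 \left(\frac{1}{2} \cdot \frac{1}{74} \left(-2268\right) + 14238\right) = 92510 \left(- \frac{567}{37} + 14238\right) = 92510 \cdot \frac{526239}{37} = \frac{48682369890}{37}$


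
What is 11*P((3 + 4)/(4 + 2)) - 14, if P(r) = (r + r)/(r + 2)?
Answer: -112/19 ≈ -5.8947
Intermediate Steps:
P(r) = 2*r/(2 + r) (P(r) = (2*r)/(2 + r) = 2*r/(2 + r))
11*P((3 + 4)/(4 + 2)) - 14 = 11*(2*((3 + 4)/(4 + 2))/(2 + (3 + 4)/(4 + 2))) - 14 = 11*(2*(7/6)/(2 + 7/6)) - 14 = 11*(2*(7/6)/(19/6)) - 14 = 11*(2*(7/6)*(6/19)) - 14 = 11*(14/19) - 14 = 154/19 - 14 = -112/19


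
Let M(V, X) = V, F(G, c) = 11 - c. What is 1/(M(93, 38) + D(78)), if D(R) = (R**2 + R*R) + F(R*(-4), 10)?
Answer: 1/12262 ≈ 8.1553e-5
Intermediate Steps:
D(R) = 1 + 2*R**2 (D(R) = (R**2 + R*R) + (11 - 1*10) = (R**2 + R**2) + (11 - 10) = 2*R**2 + 1 = 1 + 2*R**2)
1/(M(93, 38) + D(78)) = 1/(93 + (1 + 2*78**2)) = 1/(93 + (1 + 2*6084)) = 1/(93 + (1 + 12168)) = 1/(93 + 12169) = 1/12262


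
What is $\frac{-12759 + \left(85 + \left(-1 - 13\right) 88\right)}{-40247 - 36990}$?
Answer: $\frac{13906}{77237} \approx 0.18004$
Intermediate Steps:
$\frac{-12759 + \left(85 + \left(-1 - 13\right) 88\right)}{-40247 - 36990} = \frac{-12759 + \left(85 + \left(-1 - 13\right) 88\right)}{-77237} = \left(-12759 + \left(85 - 1232\right)\right) \left(- \frac{1}{77237}\right) = \left(-12759 - 1147\right) \left(- \frac{1}{77237}\right) = \left(-13906\right) \left(- \frac{1}{77237}\right) = \frac{13906}{77237}$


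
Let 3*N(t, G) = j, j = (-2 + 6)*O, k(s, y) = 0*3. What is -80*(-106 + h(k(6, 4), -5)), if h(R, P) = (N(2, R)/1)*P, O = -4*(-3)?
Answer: 14880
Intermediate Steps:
k(s, y) = 0
O = 12
j = 48 (j = (-2 + 6)*12 = 4*12 = 48)
N(t, G) = 16 (N(t, G) = (1/3)*48 = 16)
h(R, P) = 16*P (h(R, P) = (16/1)*P = (16*1)*P = 16*P)
-80*(-106 + h(k(6, 4), -5)) = -80*(-106 + 16*(-5)) = -80*(-106 - 80) = -80*(-186) = 14880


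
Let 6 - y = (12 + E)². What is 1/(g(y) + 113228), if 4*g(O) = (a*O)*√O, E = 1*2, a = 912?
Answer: 28307/92344708996 + 5415*I*√190/46172354498 ≈ 3.0654e-7 + 1.6166e-6*I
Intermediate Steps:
E = 2
y = -190 (y = 6 - (12 + 2)² = 6 - 1*14² = 6 - 1*196 = 6 - 196 = -190)
g(O) = 228*O^(3/2) (g(O) = ((912*O)*√O)/4 = (912*O^(3/2))/4 = 228*O^(3/2))
1/(g(y) + 113228) = 1/(228*(-190)^(3/2) + 113228) = 1/(228*(-190*I*√190) + 113228) = 1/(-43320*I*√190 + 113228) = 1/(113228 - 43320*I*√190)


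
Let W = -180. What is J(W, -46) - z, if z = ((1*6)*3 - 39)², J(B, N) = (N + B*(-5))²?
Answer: 728875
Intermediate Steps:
J(B, N) = (N - 5*B)²
z = 441 (z = (6*3 - 39)² = (18 - 39)² = (-21)² = 441)
J(W, -46) - z = (-1*(-46) + 5*(-180))² - 1*441 = (46 - 900)² - 441 = (-854)² - 441 = 729316 - 441 = 728875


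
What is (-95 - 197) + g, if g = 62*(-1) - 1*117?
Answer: -471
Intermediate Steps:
g = -179 (g = -62 - 117 = -179)
(-95 - 197) + g = (-95 - 197) - 179 = -292 - 179 = -471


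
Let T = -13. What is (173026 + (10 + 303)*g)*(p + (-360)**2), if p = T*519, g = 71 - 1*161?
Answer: 17795994168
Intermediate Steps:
g = -90 (g = 71 - 161 = -90)
p = -6747 (p = -13*519 = -6747)
(173026 + (10 + 303)*g)*(p + (-360)**2) = (173026 + (10 + 303)*(-90))*(-6747 + (-360)**2) = (173026 + 313*(-90))*(-6747 + 129600) = (173026 - 28170)*122853 = 144856*122853 = 17795994168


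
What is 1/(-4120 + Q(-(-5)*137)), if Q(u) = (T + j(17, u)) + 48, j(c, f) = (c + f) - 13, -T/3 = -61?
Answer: -1/3200 ≈ -0.00031250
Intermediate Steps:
T = 183 (T = -3*(-61) = 183)
j(c, f) = -13 + c + f
Q(u) = 235 + u (Q(u) = (183 + (-13 + 17 + u)) + 48 = (183 + (4 + u)) + 48 = (187 + u) + 48 = 235 + u)
1/(-4120 + Q(-(-5)*137)) = 1/(-4120 + (235 - (-5)*137)) = 1/(-4120 + (235 - 5*(-137))) = 1/(-4120 + (235 + 685)) = 1/(-4120 + 920) = 1/(-3200) = -1/3200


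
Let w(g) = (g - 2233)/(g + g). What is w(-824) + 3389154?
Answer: 5585328849/1648 ≈ 3.3892e+6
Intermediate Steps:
w(g) = (-2233 + g)/(2*g) (w(g) = (-2233 + g)/((2*g)) = (-2233 + g)*(1/(2*g)) = (-2233 + g)/(2*g))
w(-824) + 3389154 = (½)*(-2233 - 824)/(-824) + 3389154 = (½)*(-1/824)*(-3057) + 3389154 = 3057/1648 + 3389154 = 5585328849/1648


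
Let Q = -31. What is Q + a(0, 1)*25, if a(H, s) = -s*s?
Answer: -56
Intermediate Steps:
a(H, s) = -s**2
Q + a(0, 1)*25 = -31 - 1*1**2*25 = -31 - 1*1*25 = -31 - 1*25 = -31 - 25 = -56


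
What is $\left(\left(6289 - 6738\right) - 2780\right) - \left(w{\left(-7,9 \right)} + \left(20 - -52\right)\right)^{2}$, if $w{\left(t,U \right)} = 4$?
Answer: $-9005$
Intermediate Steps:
$\left(\left(6289 - 6738\right) - 2780\right) - \left(w{\left(-7,9 \right)} + \left(20 - -52\right)\right)^{2} = \left(\left(6289 - 6738\right) - 2780\right) - \left(4 + \left(20 - -52\right)\right)^{2} = \left(-449 - 2780\right) - \left(4 + \left(20 + 52\right)\right)^{2} = -3229 - \left(4 + 72\right)^{2} = -3229 - 76^{2} = -3229 - 5776 = -9005$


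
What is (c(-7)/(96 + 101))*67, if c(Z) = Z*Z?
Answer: 3283/197 ≈ 16.665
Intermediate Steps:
c(Z) = Z²
(c(-7)/(96 + 101))*67 = ((-7)²/(96 + 101))*67 = (49/197)*67 = 3283/197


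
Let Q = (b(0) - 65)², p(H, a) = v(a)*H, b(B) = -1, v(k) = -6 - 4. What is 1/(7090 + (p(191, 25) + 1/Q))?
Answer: 4356/22564081 ≈ 0.00019305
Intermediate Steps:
v(k) = -10
p(H, a) = -10*H
Q = 4356 (Q = (-1 - 65)² = (-66)² = 4356)
1/(7090 + (p(191, 25) + 1/Q)) = 1/(7090 + (-10*191 + 1/4356)) = 1/(7090 + (-1910 + 1/4356)) = 1/(7090 - 8319959/4356) = 1/(22564081/4356) = 4356/22564081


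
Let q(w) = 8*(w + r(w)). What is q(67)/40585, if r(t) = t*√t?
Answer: 536/40585 + 536*√67/40585 ≈ 0.12131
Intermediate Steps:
r(t) = t^(3/2)
q(w) = 8*w + 8*w^(3/2) (q(w) = 8*(w + w^(3/2)) = 8*w + 8*w^(3/2))
q(67)/40585 = (8*67 + 8*67^(3/2))/40585 = (536 + 8*(67*√67))*(1/40585) = (536 + 536*√67)*(1/40585) = 536/40585 + 536*√67/40585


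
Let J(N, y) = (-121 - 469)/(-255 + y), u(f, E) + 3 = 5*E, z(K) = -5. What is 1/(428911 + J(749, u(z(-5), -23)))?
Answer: 373/159984393 ≈ 2.3315e-6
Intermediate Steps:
u(f, E) = -3 + 5*E
J(N, y) = -590/(-255 + y)
1/(428911 + J(749, u(z(-5), -23))) = 1/(428911 - 590/(-255 + (-3 + 5*(-23)))) = 1/(428911 - 590/(-255 + (-3 - 115))) = 1/(428911 - 590/(-255 - 118)) = 1/(428911 - 590/(-373)) = 1/(428911 - 590*(-1/373)) = 1/(428911 + 590/373) = 1/(159984393/373) = 373/159984393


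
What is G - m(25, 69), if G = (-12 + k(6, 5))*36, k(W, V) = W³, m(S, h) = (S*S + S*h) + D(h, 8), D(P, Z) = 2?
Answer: 4992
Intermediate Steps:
m(S, h) = 2 + S² + S*h (m(S, h) = (S*S + S*h) + 2 = (S² + S*h) + 2 = 2 + S² + S*h)
G = 7344 (G = (-12 + 6³)*36 = (-12 + 216)*36 = 204*36 = 7344)
G - m(25, 69) = 7344 - (2 + 25² + 25*69) = 7344 - (2 + 625 + 1725) = 7344 - 1*2352 = 7344 - 2352 = 4992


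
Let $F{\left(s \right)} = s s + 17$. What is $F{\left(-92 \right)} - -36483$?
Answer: $44964$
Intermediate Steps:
$F{\left(s \right)} = 17 + s^{2}$ ($F{\left(s \right)} = s^{2} + 17 = 17 + s^{2}$)
$F{\left(-92 \right)} - -36483 = \left(17 + \left(-92\right)^{2}\right) - -36483 = \left(17 + 8464\right) + 36483 = 8481 + 36483 = 44964$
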